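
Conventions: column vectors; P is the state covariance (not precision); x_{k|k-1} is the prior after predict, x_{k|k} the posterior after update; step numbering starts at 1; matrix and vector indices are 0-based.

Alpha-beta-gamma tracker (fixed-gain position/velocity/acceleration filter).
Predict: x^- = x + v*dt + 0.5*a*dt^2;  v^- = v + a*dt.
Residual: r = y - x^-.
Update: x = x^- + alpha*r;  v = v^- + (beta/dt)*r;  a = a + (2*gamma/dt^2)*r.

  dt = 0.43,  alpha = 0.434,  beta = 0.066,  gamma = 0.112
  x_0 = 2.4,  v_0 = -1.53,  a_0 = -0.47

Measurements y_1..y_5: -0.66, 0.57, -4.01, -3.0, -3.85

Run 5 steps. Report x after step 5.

x_post = -5.6979

step 1: x_pred=1.6986  r=-2.3586  x^+=0.6750  v^+=-2.0941  a^+=-3.3274
step 2: x_pred=-0.5331  r=1.1031  x^+=-0.0544  v^+=-3.3556  a^+=-1.9911
step 3: x_pred=-1.6813  r=-2.3287  x^+=-2.6920  v^+=-4.5692  a^+=-4.8122
step 4: x_pred=-5.1016  r=2.1016  x^+=-4.1895  v^+=-6.3158  a^+=-2.2661
step 5: x_pred=-7.1148  r=3.2648  x^+=-5.6979  v^+=-6.7892  a^+=1.6891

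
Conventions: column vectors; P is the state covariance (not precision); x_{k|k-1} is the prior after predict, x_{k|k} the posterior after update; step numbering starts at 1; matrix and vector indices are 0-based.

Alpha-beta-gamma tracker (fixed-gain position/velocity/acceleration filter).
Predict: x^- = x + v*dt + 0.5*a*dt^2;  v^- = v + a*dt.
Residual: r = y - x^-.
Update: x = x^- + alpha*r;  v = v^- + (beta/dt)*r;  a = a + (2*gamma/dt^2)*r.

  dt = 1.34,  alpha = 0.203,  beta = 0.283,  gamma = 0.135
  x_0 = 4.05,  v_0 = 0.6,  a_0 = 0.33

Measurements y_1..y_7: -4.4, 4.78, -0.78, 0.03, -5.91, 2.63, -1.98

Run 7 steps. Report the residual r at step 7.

step 1: x_pred=5.1503  r=-9.5503  x^+=3.2116  v^+=-0.9748  a^+=-1.1061
step 2: x_pred=0.9124  r=3.8676  x^+=1.6975  v^+=-1.6401  a^+=-0.5245
step 3: x_pred=-0.9710  r=0.1910  x^+=-0.9323  v^+=-2.3025  a^+=-0.4958
step 4: x_pred=-4.4627  r=4.4927  x^+=-3.5507  v^+=-2.0180  a^+=0.1798
step 5: x_pred=-6.0934  r=0.1834  x^+=-6.0562  v^+=-1.7383  a^+=0.2074
step 6: x_pred=-8.1993  r=10.8293  x^+=-6.0010  v^+=0.8266  a^+=1.8358
step 7: x_pred=-3.2451  r=1.2651  x^+=-2.9883  v^+=3.5538  a^+=2.0260

resid = 1.2651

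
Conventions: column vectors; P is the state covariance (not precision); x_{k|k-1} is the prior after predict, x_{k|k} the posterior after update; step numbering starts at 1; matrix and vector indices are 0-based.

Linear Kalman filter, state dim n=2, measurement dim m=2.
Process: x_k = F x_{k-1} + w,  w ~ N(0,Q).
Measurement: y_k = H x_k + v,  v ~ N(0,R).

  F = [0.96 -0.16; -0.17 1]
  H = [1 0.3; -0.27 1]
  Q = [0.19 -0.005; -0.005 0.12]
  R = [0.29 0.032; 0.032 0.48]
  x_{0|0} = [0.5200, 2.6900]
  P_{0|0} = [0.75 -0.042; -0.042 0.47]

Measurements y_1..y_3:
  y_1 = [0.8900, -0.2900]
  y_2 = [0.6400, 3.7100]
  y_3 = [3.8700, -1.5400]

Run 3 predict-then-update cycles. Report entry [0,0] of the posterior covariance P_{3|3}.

P_post[0,0] = 0.1517

step 1: x^-=[0.0688, 2.6016]  P^-=[0.9061 -0.2441; -0.2441 0.6260]  S=[1.1060 -0.2492; -0.2492 1.3038]  K=[0.6987 -0.2413; 0.0717 0.5444]  nu=[0.0407, -2.8730]  x^+=[0.7906, 1.0406]  P^+=[0.2062 -0.0378; -0.0378 0.2534]
step 2: x^-=[0.5924, 0.9062]  P^-=[0.3982 -0.1165; -0.1165 0.3922]  S=[0.6536 -0.0649; -0.0649 0.9641]  K=[0.5363 -0.1962; 0.0457 0.4425]  nu=[-0.2243, 2.9638]  x^+=[-0.1094, 2.2074]  P^+=[0.1594 -0.0340; -0.0340 0.2047]
step 3: x^-=[-0.4582, 2.2260]  P^-=[0.3526 -0.0973; -0.0973 0.3408]  S=[0.6149 -0.0504; -0.0504 0.8991]  K=[0.5108 -0.1855; 0.0417 0.4107]  nu=[3.6605, -3.8897]  x^+=[2.1330, 0.7812]  P^+=[0.1517 -0.0317; -0.0317 0.1899]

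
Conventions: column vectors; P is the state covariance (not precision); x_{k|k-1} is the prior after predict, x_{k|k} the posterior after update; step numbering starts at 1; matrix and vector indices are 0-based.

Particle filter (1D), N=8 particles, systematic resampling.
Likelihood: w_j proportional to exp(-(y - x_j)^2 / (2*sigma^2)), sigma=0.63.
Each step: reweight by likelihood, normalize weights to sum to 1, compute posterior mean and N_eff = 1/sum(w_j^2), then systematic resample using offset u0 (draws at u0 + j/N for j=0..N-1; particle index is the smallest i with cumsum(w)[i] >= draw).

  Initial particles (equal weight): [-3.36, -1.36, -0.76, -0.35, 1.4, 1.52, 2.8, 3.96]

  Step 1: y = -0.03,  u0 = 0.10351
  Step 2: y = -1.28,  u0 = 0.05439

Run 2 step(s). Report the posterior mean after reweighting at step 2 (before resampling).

step 1: w=[0.0000, 0.0664, 0.3150, 0.5418, 0.0469, 0.0299, 0.0000, 0.0000]  mean=-0.4082  Neff=2.4982  idx=[2, 2, 2, 3, 3, 3, 3, 5]
step 2: w=[0.2044, 0.2044, 0.2044, 0.0967, 0.0967, 0.0967, 0.0967, 0.0000]  mean=-0.6014  Neff=6.1440  idx=[0, 0, 1, 2, 2, 3, 4, 6]

post_mean = -0.6014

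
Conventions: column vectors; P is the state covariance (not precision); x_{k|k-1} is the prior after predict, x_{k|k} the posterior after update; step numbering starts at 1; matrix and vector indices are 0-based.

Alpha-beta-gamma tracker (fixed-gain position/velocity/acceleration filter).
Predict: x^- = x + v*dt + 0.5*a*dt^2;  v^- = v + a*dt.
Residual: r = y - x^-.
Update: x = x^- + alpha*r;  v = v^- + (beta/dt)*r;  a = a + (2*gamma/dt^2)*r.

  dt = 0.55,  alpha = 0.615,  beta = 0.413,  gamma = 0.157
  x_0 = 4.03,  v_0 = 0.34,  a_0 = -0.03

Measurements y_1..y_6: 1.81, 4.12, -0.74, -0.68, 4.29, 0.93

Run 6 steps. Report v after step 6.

step 1: x_pred=4.2125  r=-2.4025  x^+=2.7349  v^+=-1.4805  a^+=-2.5238
step 2: x_pred=1.5389  r=2.5811  x^+=3.1263  v^+=-0.9305  a^+=0.1554
step 3: x_pred=2.6380  r=-3.3780  x^+=0.5605  v^+=-3.3816  a^+=-3.3511
step 4: x_pred=-1.8062  r=1.1262  x^+=-1.1136  v^+=-4.3790  a^+=-2.1821
step 5: x_pred=-3.8521  r=8.1421  x^+=1.1553  v^+=0.5348  a^+=6.2696
step 6: x_pred=2.3977  r=-1.4677  x^+=1.4951  v^+=2.8809  a^+=4.7460

v_post = 2.8809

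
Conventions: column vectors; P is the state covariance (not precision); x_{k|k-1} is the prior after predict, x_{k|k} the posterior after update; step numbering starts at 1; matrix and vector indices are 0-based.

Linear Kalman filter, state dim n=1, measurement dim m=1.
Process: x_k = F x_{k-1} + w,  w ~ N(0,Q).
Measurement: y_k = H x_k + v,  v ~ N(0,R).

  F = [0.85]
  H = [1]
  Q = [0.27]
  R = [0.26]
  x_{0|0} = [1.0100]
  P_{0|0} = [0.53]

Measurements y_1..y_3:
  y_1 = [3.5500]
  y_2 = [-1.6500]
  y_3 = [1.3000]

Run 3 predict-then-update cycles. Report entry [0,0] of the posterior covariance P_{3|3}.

step 1: x^-=[0.8585]  P^-=[0.6529]  S=[0.9129]  K=[0.7152]  nu=[2.6915]  x^+=[2.7835]  P^+=[0.1860]
step 2: x^-=[2.3659]  P^-=[0.4044]  S=[0.6644]  K=[0.6086]  nu=[-4.0159]  x^+=[-0.0783]  P^+=[0.1582]
step 3: x^-=[-0.0666]  P^-=[0.3843]  S=[0.6443]  K=[0.5965]  nu=[1.3666]  x^+=[0.7486]  P^+=[0.1551]

P_post[0,0] = 0.1551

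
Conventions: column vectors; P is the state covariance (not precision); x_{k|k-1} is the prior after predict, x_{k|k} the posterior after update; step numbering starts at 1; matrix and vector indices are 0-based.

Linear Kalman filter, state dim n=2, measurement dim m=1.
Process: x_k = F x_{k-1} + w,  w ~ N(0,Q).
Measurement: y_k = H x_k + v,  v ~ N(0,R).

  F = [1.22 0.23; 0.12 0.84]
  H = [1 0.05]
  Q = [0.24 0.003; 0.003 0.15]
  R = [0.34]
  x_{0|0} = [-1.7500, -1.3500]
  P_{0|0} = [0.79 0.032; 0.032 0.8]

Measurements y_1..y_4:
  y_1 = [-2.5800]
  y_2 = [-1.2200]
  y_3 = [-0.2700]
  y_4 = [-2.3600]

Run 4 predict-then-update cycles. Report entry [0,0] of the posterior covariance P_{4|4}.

step 1: x^-=[-2.4455, -1.3440]  P^-=[1.4761 0.3069; 0.3069 0.7323]  S=[1.8486]  K=[0.8068; 0.1858]  nu=[-0.0673]  x^+=[-2.4998, -1.3565]  P^+=[0.2728 0.0298; 0.0298 0.6685]
step 2: x^-=[-3.3617, -1.4394]  P^-=[0.6981 0.2034; 0.2034 0.6316]  S=[1.0600]  K=[0.6682; 0.2217]  nu=[2.2137]  x^+=[-1.8826, -0.9487]  P^+=[0.2249 0.0464; 0.0464 0.5795]
step 3: x^-=[-2.5150, -1.0228]  P^-=[0.6314 0.1967; 0.1967 0.5715]  S=[0.9925]  K=[0.6461; 0.2270]  nu=[2.2961]  x^+=[-1.0315, -0.5016]  P^+=[0.2171 0.0512; 0.0512 0.5204]
step 4: x^-=[-1.3738, -0.5452]  P^-=[0.6194 0.1892; 0.1892 0.5306]  S=[0.9796]  K=[0.6419; 0.2202]  nu=[-0.9589]  x^+=[-1.9894, -0.7563]  P^+=[0.2157 0.0507; 0.0507 0.4831]

P_post[0,0] = 0.2157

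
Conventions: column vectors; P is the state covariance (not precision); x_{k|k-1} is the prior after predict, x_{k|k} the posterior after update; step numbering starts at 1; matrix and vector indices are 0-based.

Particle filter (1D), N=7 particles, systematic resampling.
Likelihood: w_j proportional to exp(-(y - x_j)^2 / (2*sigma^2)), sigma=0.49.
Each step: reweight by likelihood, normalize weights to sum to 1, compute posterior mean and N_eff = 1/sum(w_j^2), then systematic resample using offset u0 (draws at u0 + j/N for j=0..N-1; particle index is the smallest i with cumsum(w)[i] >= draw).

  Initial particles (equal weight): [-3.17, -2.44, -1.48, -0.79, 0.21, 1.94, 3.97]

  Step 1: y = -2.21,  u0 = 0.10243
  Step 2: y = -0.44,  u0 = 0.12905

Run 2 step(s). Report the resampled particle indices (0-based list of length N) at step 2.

resampled_idx = [5, 5, 5, 6, 6, 6, 6]

step 1: w=[0.1058, 0.6457, 0.2377, 0.0108, 0.0000, 0.0000, 0.0000]  mean=-2.2712  Neff=2.0628  idx=[0, 1, 1, 1, 1, 2, 2]
step 2: w=[0.0000, 0.0011, 0.0011, 0.0011, 0.0011, 0.4977, 0.4977]  mean=-1.4844  Neff=2.0184  idx=[5, 5, 5, 6, 6, 6, 6]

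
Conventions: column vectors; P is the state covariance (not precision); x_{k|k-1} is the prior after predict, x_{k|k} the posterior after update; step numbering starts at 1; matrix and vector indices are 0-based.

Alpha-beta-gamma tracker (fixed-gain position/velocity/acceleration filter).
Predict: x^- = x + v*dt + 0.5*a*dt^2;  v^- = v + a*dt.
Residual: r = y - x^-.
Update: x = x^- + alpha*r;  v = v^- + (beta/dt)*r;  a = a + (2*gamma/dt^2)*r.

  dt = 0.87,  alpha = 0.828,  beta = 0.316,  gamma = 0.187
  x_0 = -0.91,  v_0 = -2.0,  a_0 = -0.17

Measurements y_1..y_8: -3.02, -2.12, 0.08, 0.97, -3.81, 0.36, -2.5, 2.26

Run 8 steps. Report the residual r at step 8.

resid = 5.7410

step 1: x_pred=-2.7143  r=-0.3057  x^+=-2.9674  v^+=-2.2589  a^+=-0.3210
step 2: x_pred=-5.0542  r=2.9342  x^+=-2.6247  v^+=-1.4725  a^+=1.1288
step 3: x_pred=-3.4785  r=3.5585  x^+=-0.5321  v^+=0.8021  a^+=2.8872
step 4: x_pred=1.2584  r=-0.2884  x^+=1.0196  v^+=3.2092  a^+=2.7446
step 5: x_pred=4.8503  r=-8.6603  x^+=-2.3204  v^+=2.4514  a^+=-1.5346
step 6: x_pred=-0.7684  r=1.1284  x^+=0.1659  v^+=1.5262  a^+=-0.9770
step 7: x_pred=1.1240  r=-3.6240  x^+=-1.8767  v^+=-0.6401  a^+=-2.7677
step 8: x_pred=-3.4810  r=5.7410  x^+=1.2726  v^+=-0.9627  a^+=0.0691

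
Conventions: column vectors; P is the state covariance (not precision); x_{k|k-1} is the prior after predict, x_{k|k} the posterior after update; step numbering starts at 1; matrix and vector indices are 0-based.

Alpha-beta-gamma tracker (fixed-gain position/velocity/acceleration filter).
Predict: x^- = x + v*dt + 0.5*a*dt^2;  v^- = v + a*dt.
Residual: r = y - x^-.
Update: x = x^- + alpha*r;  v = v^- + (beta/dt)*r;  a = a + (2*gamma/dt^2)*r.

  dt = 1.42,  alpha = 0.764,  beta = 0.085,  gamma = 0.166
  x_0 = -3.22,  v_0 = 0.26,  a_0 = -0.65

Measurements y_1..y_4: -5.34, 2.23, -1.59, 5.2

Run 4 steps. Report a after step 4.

a_post = 1.7711

step 1: x_pred=-3.5061  r=-1.8339  x^+=-4.9072  v^+=-0.7728  a^+=-0.9519
step 2: x_pred=-6.9643  r=9.1943  x^+=0.0601  v^+=-1.5742  a^+=0.5619
step 3: x_pred=-1.6087  r=0.0187  x^+=-1.5944  v^+=-0.7752  a^+=0.5650
step 4: x_pred=-2.1255  r=7.3255  x^+=3.4712  v^+=0.4656  a^+=1.7711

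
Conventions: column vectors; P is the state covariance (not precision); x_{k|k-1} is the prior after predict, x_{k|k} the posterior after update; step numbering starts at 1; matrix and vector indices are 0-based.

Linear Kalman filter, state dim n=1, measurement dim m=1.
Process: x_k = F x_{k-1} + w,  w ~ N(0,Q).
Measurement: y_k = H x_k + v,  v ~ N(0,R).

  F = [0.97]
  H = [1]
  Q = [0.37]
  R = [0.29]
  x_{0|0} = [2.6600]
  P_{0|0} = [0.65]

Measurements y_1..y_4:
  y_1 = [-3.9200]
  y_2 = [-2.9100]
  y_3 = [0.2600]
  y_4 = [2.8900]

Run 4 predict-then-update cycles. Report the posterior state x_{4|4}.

x_post = [1.6424]

step 1: x^-=[2.5802]  P^-=[0.9816]  S=[1.2716]  K=[0.7719]  nu=[-6.5002]  x^+=[-2.4376]  P^+=[0.2239]
step 2: x^-=[-2.3644]  P^-=[0.5806]  S=[0.8706]  K=[0.6669]  nu=[-0.5456]  x^+=[-2.7283]  P^+=[0.1934]
step 3: x^-=[-2.6464]  P^-=[0.5520]  S=[0.8420]  K=[0.6556]  nu=[2.9064]  x^+=[-0.7411]  P^+=[0.1901]
step 4: x^-=[-0.7188]  P^-=[0.5489]  S=[0.8389]  K=[0.6543]  nu=[3.6088]  x^+=[1.6424]  P^+=[0.1897]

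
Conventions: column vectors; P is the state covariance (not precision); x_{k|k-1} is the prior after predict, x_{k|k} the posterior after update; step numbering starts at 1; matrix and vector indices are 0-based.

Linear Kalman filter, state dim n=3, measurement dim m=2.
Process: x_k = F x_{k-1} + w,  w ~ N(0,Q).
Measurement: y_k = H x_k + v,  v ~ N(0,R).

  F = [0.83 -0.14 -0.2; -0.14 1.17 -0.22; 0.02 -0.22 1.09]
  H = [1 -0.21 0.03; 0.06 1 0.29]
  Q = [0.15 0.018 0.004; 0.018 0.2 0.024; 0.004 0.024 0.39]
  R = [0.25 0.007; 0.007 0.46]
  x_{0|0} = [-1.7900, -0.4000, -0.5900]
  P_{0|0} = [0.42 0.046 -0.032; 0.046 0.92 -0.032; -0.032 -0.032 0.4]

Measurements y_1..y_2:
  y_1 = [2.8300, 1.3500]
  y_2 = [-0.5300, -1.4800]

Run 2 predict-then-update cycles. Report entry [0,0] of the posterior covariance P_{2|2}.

step 1: x^-=[-1.3117, -0.0876, -0.5909]  P^-=[0.4715 -0.1069 -0.0818; -0.1069 1.4864 -0.3447; -0.0818 -0.3447 0.9235]  S=[0.8322 -0.3876; -0.3876 1.8102]  K=[0.6268 0.0777; -0.1787 0.7241; 0.0011 -0.0450]  nu=[4.1410, 1.6877]  x^+=[1.4149, 0.3944, -0.6623]  P^+=[0.1714 0.0550 -0.0869; 0.0550 0.4104 -0.2822; -0.0869 -0.2822 0.9198]
step 2: x^-=[1.2516, 0.4091, -0.7804]  P^-=[0.3132 0.0966 -0.2389; 0.0966 0.9315 -0.6596; -0.2389 -0.6596 1.6338]  S=[0.5591 -0.1095; -0.1095 1.1508]  K=[0.5287 0.0904; -0.0871 0.6400; -0.1283 -0.1861]  nu=[-1.6723, -1.7379]  x^+=[0.2103, -0.5576, -0.2425]  P^+=[0.1579 0.0920 -0.1936; 0.0920 0.4437 -0.5360; -0.1936 -0.5360 1.5900]

P_post[0,0] = 0.1579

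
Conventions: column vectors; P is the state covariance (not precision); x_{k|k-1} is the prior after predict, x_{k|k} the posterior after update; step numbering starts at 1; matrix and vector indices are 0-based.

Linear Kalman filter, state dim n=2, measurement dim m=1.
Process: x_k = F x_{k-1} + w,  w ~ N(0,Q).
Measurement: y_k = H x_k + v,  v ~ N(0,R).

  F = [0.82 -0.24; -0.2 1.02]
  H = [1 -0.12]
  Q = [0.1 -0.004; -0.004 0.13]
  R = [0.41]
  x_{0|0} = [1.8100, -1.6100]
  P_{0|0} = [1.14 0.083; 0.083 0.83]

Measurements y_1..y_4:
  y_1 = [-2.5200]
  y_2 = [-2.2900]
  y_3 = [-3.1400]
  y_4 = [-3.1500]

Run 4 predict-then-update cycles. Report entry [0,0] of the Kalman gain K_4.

step 1: x^-=[1.8706, -2.0042]  P^-=[0.8817 -0.3207; -0.3207 1.0053]  S=[1.3831]  K=[0.6653; -0.3191]  nu=[-4.6311]  x^+=[-1.2104, -0.5264]  P^+=[0.2695 -0.0271; -0.0271 0.8644]
step 2: x^-=[-0.8662, -0.2948]  P^-=[0.3417 -0.2838; -0.2838 1.0512]  S=[0.8349]  K=[0.4500; -0.4910]  nu=[-1.4592]  x^+=[-1.5228, 0.4216]  P^+=[0.1726 -0.0993; -0.0993 0.8499]
step 3: x^-=[-1.3499, 0.7346]  P^-=[0.3041 -0.3282; -0.3282 1.0617]  S=[0.8081]  K=[0.4250; -0.5638]  nu=[-1.7019]  x^+=[-2.0733, 1.6941]  P^+=[0.1581 -0.1346; -0.1346 0.8048]
step 4: x^-=[-2.1067, 2.1426]  P^-=[0.3056 -0.3460; -0.3460 1.0286]  S=[0.8135]  K=[0.4267; -0.5770]  nu=[-0.7862]  x^+=[-2.4422, 2.5963]  P^+=[0.1575 -0.1456; -0.1456 0.7577]

K[0,0] = 0.4267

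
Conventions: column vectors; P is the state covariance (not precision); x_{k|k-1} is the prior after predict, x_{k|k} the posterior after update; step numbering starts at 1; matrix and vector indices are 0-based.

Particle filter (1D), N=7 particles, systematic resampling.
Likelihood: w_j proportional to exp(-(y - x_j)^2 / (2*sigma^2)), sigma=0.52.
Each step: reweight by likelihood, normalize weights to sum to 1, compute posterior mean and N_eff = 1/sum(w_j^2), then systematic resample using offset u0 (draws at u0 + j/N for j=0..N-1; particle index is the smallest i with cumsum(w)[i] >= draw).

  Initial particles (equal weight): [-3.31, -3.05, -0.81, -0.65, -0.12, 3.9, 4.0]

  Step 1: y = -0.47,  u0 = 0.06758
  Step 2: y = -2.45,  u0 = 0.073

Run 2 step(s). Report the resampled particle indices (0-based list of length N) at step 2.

resampled_idx = [0, 0, 1, 1, 1, 3, 4]

step 1: w=[0.0000, 0.0000, 0.3171, 0.3698, 0.3131, 0.0000, 0.0000]  mean=-0.5348  Neff=2.9821  idx=[2, 2, 3, 3, 3, 4, 4]
step 2: w=[0.3229, 0.3229, 0.1167, 0.1167, 0.1167, 0.0020, 0.0020]  mean=-0.7512  Neff=4.0095  idx=[0, 0, 1, 1, 1, 3, 4]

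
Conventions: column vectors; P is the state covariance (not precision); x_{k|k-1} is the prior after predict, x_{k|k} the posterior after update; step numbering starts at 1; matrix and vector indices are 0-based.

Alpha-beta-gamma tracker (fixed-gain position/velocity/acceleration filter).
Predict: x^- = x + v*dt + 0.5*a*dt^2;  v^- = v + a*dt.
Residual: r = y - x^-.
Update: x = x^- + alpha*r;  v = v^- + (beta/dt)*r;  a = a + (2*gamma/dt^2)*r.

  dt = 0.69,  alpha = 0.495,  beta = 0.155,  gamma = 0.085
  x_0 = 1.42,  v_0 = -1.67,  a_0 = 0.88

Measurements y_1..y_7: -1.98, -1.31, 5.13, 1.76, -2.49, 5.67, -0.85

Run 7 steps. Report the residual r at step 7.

step 1: x_pred=0.4772  r=-2.4572  x^+=-0.7391  v^+=-1.6148  a^+=0.0026
step 2: x_pred=-1.8527  r=0.5427  x^+=-1.5841  v^+=-1.4911  a^+=0.1964
step 3: x_pred=-2.5661  r=7.6961  x^+=1.2434  v^+=0.3733  a^+=2.9444
step 4: x_pred=2.2019  r=-0.4419  x^+=1.9832  v^+=2.3057  a^+=2.7866
step 5: x_pred=4.2375  r=-6.7275  x^+=0.9074  v^+=2.7172  a^+=0.3845
step 6: x_pred=2.8738  r=2.7962  x^+=4.2579  v^+=3.6106  a^+=1.3829
step 7: x_pred=7.0785  r=-7.9285  x^+=3.1539  v^+=2.7838  a^+=-1.4481

resid = -7.9285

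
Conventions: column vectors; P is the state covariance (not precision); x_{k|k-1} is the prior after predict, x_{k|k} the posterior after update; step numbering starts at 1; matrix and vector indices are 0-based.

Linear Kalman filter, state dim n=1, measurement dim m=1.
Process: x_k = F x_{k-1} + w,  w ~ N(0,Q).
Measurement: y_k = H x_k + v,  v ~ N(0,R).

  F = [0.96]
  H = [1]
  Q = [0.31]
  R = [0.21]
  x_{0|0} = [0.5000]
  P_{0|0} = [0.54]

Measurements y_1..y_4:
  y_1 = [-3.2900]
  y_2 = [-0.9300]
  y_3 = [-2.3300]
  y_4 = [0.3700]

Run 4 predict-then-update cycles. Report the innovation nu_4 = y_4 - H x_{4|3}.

step 1: x^-=[0.4800]  P^-=[0.8077]  S=[1.0177]  K=[0.7936]  nu=[-3.7700]  x^+=[-2.5120]  P^+=[0.1667]
step 2: x^-=[-2.4116]  P^-=[0.4636]  S=[0.6736]  K=[0.6882]  nu=[1.4816]  x^+=[-1.3919]  P^+=[0.1445]
step 3: x^-=[-1.3362]  P^-=[0.4432]  S=[0.6532]  K=[0.6785]  nu=[-0.9938]  x^+=[-2.0105]  P^+=[0.1425]
step 4: x^-=[-1.9301]  P^-=[0.4413]  S=[0.6513]  K=[0.6776]  nu=[2.3001]  x^+=[-0.3716]  P^+=[0.1423]

innov = [2.3001]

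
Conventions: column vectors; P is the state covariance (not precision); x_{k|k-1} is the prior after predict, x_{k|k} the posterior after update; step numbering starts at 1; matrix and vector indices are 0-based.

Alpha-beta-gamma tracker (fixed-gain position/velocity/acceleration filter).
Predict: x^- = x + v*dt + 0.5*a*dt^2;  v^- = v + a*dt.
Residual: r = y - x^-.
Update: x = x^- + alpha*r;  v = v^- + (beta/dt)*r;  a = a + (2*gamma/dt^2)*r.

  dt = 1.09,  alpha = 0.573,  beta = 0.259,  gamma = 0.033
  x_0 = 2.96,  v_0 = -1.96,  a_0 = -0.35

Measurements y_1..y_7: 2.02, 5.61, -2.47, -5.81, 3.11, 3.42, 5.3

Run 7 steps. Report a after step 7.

step 1: x_pred=0.6157  r=1.4043  x^+=1.4204  v^+=-2.0078  a^+=-0.2720
step 2: x_pred=-0.9297  r=6.5397  x^+=2.8175  v^+=-0.7503  a^+=0.0913
step 3: x_pred=2.0539  r=-4.5239  x^+=-0.5383  v^+=-1.7258  a^+=-0.1600
step 4: x_pred=-2.5144  r=-3.2956  x^+=-4.4028  v^+=-2.6833  a^+=-0.3431
step 5: x_pred=-7.5313  r=10.6413  x^+=-1.4339  v^+=-0.5287  a^+=0.2481
step 6: x_pred=-1.8627  r=5.2827  x^+=1.1643  v^+=0.9970  a^+=0.5415
step 7: x_pred=2.5727  r=2.7273  x^+=4.1354  v^+=2.2353  a^+=0.6930

a_post = 0.6930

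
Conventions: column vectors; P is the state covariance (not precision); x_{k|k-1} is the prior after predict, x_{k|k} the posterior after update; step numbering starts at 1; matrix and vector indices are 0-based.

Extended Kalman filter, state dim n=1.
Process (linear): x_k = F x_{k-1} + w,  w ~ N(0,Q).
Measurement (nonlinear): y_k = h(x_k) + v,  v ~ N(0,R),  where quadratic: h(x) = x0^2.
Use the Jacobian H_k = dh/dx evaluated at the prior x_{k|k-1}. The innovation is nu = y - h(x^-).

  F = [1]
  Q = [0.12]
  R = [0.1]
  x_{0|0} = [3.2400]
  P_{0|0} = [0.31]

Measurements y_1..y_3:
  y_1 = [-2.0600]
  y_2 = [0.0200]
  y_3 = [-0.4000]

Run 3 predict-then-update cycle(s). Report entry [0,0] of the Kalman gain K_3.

K[0,0] = 0.5054

step 1: x^-=[3.2400]  P^-=[0.4300]  H_jac=[6.4800]  S=[18.1559]  K=[0.1535]  nu=[-12.5576]  x^+=[1.3128]  P^+=[0.0024]
step 2: x^-=[1.3128]  P^-=[0.1224]  H_jac=[2.6255]  S=[0.9435]  K=[0.3405]  nu=[-1.7034]  x^+=[0.7328]  P^+=[0.0130]
step 3: x^-=[0.7328]  P^-=[0.1330]  H_jac=[1.4655]  S=[0.3856]  K=[0.5054]  nu=[-0.9369]  x^+=[0.2592]  P^+=[0.0345]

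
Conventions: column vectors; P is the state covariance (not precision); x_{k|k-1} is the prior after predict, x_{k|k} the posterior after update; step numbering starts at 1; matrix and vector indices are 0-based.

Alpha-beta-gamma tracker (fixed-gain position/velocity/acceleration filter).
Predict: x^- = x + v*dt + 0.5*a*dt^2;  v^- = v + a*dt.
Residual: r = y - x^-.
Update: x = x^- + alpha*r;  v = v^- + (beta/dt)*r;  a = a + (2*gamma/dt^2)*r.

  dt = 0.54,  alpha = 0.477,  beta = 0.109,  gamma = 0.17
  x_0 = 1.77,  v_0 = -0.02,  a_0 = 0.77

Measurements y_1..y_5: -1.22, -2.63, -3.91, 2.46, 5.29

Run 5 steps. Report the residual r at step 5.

resid = 10.9926

step 1: x_pred=1.8715  r=-3.0915  x^+=0.3968  v^+=-0.2282  a^+=-2.8346
step 2: x_pred=-0.1397  r=-2.4903  x^+=-1.3276  v^+=-2.2616  a^+=-5.7383
step 3: x_pred=-3.3855  r=-0.5245  x^+=-3.6357  v^+=-5.4661  a^+=-6.3499
step 4: x_pred=-7.5132  r=9.9732  x^+=-2.7560  v^+=-6.8819  a^+=5.2787
step 5: x_pred=-5.7026  r=10.9926  x^+=-0.4591  v^+=-1.8126  a^+=18.0958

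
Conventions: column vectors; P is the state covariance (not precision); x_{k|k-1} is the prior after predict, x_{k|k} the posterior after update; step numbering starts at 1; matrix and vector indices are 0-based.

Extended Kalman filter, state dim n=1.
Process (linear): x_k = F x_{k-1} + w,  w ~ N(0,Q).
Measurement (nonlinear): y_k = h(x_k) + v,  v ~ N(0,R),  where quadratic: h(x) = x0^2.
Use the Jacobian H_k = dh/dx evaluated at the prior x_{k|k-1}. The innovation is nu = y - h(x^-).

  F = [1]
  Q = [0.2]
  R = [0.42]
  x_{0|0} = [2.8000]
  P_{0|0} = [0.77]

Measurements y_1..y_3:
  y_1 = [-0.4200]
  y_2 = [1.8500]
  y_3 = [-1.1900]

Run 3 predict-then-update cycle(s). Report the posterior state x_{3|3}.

x_post = [0.4505]

step 1: x^-=[2.8000]  P^-=[0.9700]  H_jac=[5.6000]  S=[30.8392]  K=[0.1761]  nu=[-8.2600]  x^+=[1.3451]  P^+=[0.0132]
step 2: x^-=[1.3451]  P^-=[0.2132]  H_jac=[2.6902]  S=[1.9630]  K=[0.2922]  nu=[0.0407]  x^+=[1.3570]  P^+=[0.0456]
step 3: x^-=[1.3570]  P^-=[0.2456]  H_jac=[2.7140]  S=[2.2291]  K=[0.2990]  nu=[-3.0314]  x^+=[0.4505]  P^+=[0.0463]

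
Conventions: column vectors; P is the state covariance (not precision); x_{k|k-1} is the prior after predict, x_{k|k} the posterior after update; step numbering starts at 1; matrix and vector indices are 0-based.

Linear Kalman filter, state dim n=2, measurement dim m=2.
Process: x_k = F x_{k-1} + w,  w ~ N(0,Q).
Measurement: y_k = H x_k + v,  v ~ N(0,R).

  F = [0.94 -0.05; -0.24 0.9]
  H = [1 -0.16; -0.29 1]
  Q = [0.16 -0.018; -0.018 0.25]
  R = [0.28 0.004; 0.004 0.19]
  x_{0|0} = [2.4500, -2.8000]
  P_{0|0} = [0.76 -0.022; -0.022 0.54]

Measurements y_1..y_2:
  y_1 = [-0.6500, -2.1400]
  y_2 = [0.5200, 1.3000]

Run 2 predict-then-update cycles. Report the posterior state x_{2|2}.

step 1: x^-=[2.4430, -3.1080]  P^-=[0.8350 -0.2326; -0.2326 0.7407]  S=[1.2084 -0.6001; -0.6001 1.1358]  K=[0.6971 -0.0497; 0.0851 0.7564]  nu=[-3.5903, 1.6765]  x^+=[-0.1431, -2.1452]  P^+=[0.2034 0.0523; 0.0523 0.1592]
step 2: x^-=[-0.0273, -1.8964]  P^-=[0.3352 -0.0262; -0.0262 0.3681]  S=[0.6330 -0.1795; -0.1795 0.6015]  K=[0.5222 -0.0493; 0.0467 0.6385]  nu=[0.2439, 3.1884]  x^+=[-0.0571, 0.1510]  P^+=[0.1519 0.0368; 0.0368 0.1322]

x_post = [-0.0571, 0.1510]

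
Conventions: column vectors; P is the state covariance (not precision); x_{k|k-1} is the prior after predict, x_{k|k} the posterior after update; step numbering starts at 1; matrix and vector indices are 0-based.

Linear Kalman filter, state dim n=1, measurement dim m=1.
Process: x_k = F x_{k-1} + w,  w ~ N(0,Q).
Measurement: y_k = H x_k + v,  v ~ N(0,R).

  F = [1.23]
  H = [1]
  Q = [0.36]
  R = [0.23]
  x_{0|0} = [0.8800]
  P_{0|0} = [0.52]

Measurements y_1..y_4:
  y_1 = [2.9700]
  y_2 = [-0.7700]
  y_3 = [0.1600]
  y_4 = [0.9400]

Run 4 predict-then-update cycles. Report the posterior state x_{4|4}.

x_post = [0.7547]

step 1: x^-=[1.0824]  P^-=[1.1467]  S=[1.3767]  K=[0.8329]  nu=[1.8876]  x^+=[2.6546]  P^+=[0.1916]
step 2: x^-=[3.2652]  P^-=[0.6498]  S=[0.8798]  K=[0.7386]  nu=[-4.0352]  x^+=[0.2849]  P^+=[0.1699]
step 3: x^-=[0.3504]  P^-=[0.6170]  S=[0.8470]  K=[0.7285]  nu=[-0.1904]  x^+=[0.2117]  P^+=[0.1675]
step 4: x^-=[0.2604]  P^-=[0.6135]  S=[0.8435]  K=[0.7273]  nu=[0.6796]  x^+=[0.7547]  P^+=[0.1673]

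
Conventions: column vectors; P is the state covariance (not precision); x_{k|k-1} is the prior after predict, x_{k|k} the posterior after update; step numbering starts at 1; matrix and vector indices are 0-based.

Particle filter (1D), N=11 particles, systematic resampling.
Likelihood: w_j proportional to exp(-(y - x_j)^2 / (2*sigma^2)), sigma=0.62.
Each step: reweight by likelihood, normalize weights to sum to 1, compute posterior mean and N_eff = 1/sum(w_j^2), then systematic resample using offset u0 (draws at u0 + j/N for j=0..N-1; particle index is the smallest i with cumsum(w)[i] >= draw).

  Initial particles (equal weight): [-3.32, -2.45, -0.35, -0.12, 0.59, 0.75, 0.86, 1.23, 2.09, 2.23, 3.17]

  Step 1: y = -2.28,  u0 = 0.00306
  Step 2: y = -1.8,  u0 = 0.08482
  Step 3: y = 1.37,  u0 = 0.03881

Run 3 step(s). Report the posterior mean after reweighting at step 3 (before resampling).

post_mean = -2.4500

step 1: w=[0.2010, 0.7906, 0.0065, 0.0019, 0.0000, 0.0000, 0.0000, 0.0000, 0.0000, 0.0000, 0.0000]  mean=-2.6068  Neff=1.5027  idx=[0, 0, 0, 1, 1, 1, 1, 1, 1, 1, 1]
step 2: w=[0.0104, 0.0104, 0.0104, 0.1211, 0.1211, 0.1211, 0.1211, 0.1211, 0.1211, 0.1211, 0.1211]  mean=-2.4771  Neff=8.4997  idx=[3, 4, 4, 5, 6, 7, 7, 8, 9, 10, 10]
step 3: w=[0.0909, 0.0909, 0.0909, 0.0909, 0.0909, 0.0909, 0.0909, 0.0909, 0.0909, 0.0909, 0.0909]  mean=-2.4500  Neff=11.0000  idx=[0, 1, 2, 3, 4, 5, 6, 7, 8, 9, 10]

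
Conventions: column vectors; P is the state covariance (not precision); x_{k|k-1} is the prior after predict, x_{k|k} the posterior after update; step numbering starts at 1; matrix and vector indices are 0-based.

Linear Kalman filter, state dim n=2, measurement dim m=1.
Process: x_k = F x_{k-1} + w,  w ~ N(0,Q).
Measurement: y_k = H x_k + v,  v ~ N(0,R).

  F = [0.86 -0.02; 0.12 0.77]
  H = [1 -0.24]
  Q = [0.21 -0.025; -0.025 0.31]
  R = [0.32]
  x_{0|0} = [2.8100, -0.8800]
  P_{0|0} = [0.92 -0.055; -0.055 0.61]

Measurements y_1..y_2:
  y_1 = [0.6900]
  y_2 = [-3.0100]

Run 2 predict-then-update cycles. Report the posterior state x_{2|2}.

x_post = [-1.1116, 0.5899]

step 1: x^-=[2.4342, -0.3404]  P^-=[0.8926 0.0243; 0.0243 0.6748]  S=[1.2398]  K=[0.7152; -0.1111]  nu=[-1.8259]  x^+=[1.1282, -0.1376]  P^+=[0.2583 0.1227; 0.1227 0.6595]
step 2: x^-=[0.9730, 0.0294]  P^-=[0.3971 0.0725; 0.0725 0.7274]  S=[0.7242]  K=[0.5243; -0.1410]  nu=[-3.9760]  x^+=[-1.1116, 0.5899]  P^+=[0.1980 0.1260; 0.1260 0.7130]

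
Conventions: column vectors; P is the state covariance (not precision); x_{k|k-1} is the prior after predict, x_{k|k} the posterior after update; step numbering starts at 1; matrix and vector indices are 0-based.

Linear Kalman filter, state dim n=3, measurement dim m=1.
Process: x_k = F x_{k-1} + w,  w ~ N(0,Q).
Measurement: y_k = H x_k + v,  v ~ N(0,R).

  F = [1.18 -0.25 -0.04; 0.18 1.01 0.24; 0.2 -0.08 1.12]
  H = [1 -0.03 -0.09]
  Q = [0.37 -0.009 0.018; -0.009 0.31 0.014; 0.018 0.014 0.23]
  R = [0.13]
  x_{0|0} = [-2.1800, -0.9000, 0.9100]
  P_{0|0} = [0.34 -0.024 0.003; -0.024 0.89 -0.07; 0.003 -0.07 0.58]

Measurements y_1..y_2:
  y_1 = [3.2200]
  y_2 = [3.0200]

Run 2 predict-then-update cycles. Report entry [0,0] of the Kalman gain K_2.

K[0,0] = 0.8093

step 1: x^-=[-2.3838, -1.0830, 0.6552]  P^-=[0.9124 -0.1867 0.1168; -0.1867 1.2199 0.0286; 0.1168 0.0286 0.9915]  S=[1.0419]  K=[0.8710; -0.2168; 0.0257]  nu=[5.6303]  x^+=[2.5204, -2.3038, 0.7997]  P^+=[0.1220 0.0100 0.0935; 0.0100 1.1709 0.0344; 0.0935 0.0344 0.9908]
step 2: x^-=[3.5180, -1.6813, 1.5841]  P^-=[0.6005 -0.2544 0.1377; -0.2544 1.5939 0.2536; 0.1377 0.2536 1.5207]  S=[0.7361]  K=[0.8093; -0.4416; -0.0092]  nu=[-0.4059]  x^+=[3.1895, -1.5021, 1.5878]  P^+=[0.1184 0.0087 0.1432; 0.0087 1.4504 0.2507; 0.1432 0.2507 1.5206]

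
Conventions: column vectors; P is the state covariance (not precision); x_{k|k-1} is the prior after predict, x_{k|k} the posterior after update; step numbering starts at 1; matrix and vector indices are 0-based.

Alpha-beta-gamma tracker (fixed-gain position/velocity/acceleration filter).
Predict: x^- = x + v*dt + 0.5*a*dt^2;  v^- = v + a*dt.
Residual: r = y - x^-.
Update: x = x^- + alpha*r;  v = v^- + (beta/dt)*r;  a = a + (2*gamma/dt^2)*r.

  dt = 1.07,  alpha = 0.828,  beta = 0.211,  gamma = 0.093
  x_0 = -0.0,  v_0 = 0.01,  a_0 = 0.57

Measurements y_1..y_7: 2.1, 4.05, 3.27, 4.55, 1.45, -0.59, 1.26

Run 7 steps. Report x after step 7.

x_post = 0.8246

step 1: x_pred=0.3370  r=1.7630  x^+=1.7968  v^+=0.9676  a^+=0.8564
step 2: x_pred=3.3223  r=0.7277  x^+=3.9248  v^+=2.0274  a^+=0.9746
step 3: x_pred=6.6521  r=-3.3821  x^+=3.8517  v^+=2.4033  a^+=0.4252
step 4: x_pred=6.6667  r=-2.1167  x^+=4.9141  v^+=2.4409  a^+=0.0813
step 5: x_pred=7.5724  r=-6.1224  x^+=2.5030  v^+=1.3206  a^+=-0.9133
step 6: x_pred=3.3932  r=-3.9832  x^+=0.0951  v^+=-0.4422  a^+=-1.5604
step 7: x_pred=-1.2713  r=2.5313  x^+=0.8246  v^+=-1.6127  a^+=-1.1492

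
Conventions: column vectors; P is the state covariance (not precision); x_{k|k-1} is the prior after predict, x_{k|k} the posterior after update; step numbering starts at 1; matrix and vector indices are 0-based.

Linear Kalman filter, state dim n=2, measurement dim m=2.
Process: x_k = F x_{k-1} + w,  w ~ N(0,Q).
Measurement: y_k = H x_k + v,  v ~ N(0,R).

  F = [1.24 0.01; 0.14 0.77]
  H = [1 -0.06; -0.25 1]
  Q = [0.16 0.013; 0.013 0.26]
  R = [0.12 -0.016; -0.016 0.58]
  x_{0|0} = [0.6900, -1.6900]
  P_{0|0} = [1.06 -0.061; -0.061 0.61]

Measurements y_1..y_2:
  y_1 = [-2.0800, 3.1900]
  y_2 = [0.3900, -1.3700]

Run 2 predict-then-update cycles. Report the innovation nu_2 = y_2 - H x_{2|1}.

step 1: x^-=[0.8387, -1.2047]  P^-=[1.7884 0.1434; 0.1434 0.6293]  S=[1.8935 -0.3553; -0.3553 1.2494]  K=[0.9448 0.0256; 0.1531 0.5185]  nu=[-2.9910, 4.6044]  x^+=[-1.8692, 0.7249]  P^+=[0.1147 0.0284; 0.0284 0.3054]
step 2: x^-=[-2.3106, 0.2965]  P^-=[0.3370 0.0624; 0.0624 0.4494]  S=[0.4512 -0.0639; -0.0639 1.0193]  K=[0.7423 0.0251; 0.1401 0.4344]  nu=[2.7184, -2.2442]  x^+=[-0.3490, -0.2976]  P^+=[0.0902 0.0252; 0.0252 0.2560]

innov = [2.7184, -2.2442]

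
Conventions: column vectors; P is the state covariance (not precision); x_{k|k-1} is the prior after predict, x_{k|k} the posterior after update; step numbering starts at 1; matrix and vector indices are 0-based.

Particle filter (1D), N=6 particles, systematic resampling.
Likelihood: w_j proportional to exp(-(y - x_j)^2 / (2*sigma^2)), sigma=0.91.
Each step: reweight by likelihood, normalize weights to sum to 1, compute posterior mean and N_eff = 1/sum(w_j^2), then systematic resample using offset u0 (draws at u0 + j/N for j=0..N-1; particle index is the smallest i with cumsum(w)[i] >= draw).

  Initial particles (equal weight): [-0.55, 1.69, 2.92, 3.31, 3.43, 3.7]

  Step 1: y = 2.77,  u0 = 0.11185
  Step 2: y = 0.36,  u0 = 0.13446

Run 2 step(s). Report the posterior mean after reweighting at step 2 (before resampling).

step 1: w=[0.0003, 0.1343, 0.2679, 0.2277, 0.2087, 0.1611]  mean=3.0745  Neff=4.7361  idx=[1, 2, 3, 3, 4, 5]
step 2: w=[0.9097, 0.0506, 0.0138, 0.0138, 0.0089, 0.0031]  mean=1.8189  Neff=1.2041  idx=[0, 0, 0, 0, 0, 2]

post_mean = 1.8189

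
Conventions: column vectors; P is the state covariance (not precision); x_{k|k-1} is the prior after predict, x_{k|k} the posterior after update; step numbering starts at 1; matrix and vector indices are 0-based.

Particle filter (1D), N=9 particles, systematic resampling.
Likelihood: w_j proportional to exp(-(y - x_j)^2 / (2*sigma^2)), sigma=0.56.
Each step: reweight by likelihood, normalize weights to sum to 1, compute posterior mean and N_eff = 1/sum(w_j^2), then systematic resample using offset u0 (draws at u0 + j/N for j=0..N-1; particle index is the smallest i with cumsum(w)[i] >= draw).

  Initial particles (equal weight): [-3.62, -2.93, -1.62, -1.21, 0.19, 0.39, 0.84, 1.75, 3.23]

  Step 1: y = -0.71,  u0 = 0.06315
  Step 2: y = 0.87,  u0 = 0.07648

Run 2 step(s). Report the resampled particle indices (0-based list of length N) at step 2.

step 1: w=[0.0000, 0.0003, 0.1934, 0.4862, 0.1991, 0.1052, 0.0157, 0.0000, 0.0000]  mean=-0.8104  Neff=3.0791  idx=[2, 2, 3, 3, 3, 3, 4, 4, 5]
step 2: w=[0.0000, 0.0000, 0.0006, 0.0006, 0.0006, 0.0006, 0.2893, 0.2893, 0.4188]  mean=0.2702  Neff=2.9167  idx=[6, 6, 7, 7, 7, 8, 8, 8, 8]

resampled_idx = [6, 6, 7, 7, 7, 8, 8, 8, 8]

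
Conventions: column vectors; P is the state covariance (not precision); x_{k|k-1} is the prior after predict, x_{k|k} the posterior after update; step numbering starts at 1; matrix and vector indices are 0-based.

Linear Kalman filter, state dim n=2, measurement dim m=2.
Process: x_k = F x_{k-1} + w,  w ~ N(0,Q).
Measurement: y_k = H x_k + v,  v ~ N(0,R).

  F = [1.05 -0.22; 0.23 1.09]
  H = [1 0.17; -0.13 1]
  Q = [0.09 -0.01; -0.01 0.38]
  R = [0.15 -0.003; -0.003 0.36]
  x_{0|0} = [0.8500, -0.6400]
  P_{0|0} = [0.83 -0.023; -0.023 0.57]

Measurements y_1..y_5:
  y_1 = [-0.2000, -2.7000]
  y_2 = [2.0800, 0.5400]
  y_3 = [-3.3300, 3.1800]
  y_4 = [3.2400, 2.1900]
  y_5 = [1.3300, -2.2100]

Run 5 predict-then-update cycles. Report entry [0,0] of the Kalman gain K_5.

step 1: x^-=[1.0333, -0.5021]  P^-=[1.0433 0.0286; 0.0286 1.0896]  S=[1.2345 0.0746; 0.0746 1.4598]  K=[0.8561 -0.1171; 0.1287 0.7373]  nu=[-1.1479, -2.0636]  x^+=[0.2921, -2.1713]  P^+=[0.1334 -0.0274; -0.0274 0.2615]
step 2: x^-=[0.7843, -2.2995]  P^-=[0.2624 -0.0704; -0.0704 0.6840]  S=[0.4082 0.0103; 0.0103 1.0667]  K=[0.6161 -0.1039; 0.0960 0.6489]  nu=[1.6866, 2.9415]  x^+=[1.5177, -0.2290]  P^+=[0.0972 -0.0266; -0.0266 0.2298]
step 3: x^-=[1.6439, 0.0994]  P^-=[0.2206 -0.0708; -0.0708 0.6449]  S=[0.3652 0.0088; 0.0088 1.0270]  K=[0.5736 -0.1017; 0.0912 0.6361]  nu=[-4.9908, 3.2943]  x^+=[-1.5541, 1.7398]  P^+=[0.0909 -0.0265; -0.0265 0.2253]
step 4: x^-=[-2.0145, 1.5389]  P^-=[0.2133 -0.0711; -0.0711 0.6392]  S=[0.3576 0.0084; 0.0084 1.0212]  K=[0.5651 -0.1014; 0.0901 0.6342]  nu=[4.9929, 0.3892]  x^+=[0.7675, 2.2358]  P^+=[0.0896 -0.0266; -0.0266 0.2246]
step 5: x^-=[0.3140, 2.6135]  P^-=[0.2119 -0.0713; -0.0713 0.6382]  S=[0.3561 0.0083; 0.0083 1.0204]  K=[0.5634 -0.1014; 0.0898 0.6339]  nu=[0.5717, -4.7827]  x^+=[1.1211, -0.3667]  P^+=[0.0893 -0.0266; -0.0266 0.2245]

K[0,0] = 0.5634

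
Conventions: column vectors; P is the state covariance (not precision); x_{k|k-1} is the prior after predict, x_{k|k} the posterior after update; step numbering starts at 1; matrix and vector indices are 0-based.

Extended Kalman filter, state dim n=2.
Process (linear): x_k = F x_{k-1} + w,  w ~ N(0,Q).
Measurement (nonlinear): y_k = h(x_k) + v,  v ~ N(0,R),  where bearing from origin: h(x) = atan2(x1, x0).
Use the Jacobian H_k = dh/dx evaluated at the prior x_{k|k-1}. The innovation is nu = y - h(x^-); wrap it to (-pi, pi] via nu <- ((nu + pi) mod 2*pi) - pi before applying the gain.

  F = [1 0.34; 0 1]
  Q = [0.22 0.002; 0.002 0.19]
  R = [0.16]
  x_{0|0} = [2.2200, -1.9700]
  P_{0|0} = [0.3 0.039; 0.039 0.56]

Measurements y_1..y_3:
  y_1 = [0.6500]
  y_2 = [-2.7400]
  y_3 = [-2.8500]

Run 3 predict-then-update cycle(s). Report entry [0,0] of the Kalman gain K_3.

step 1: x^-=[1.5502, -1.9700]  P^-=[0.6113 0.2314; 0.2314 0.7500]  H_jac=[0.3135 0.2467]  S=[0.3015]  K=[0.8249; 0.8542]  nu=[1.5541]  x^+=[2.8322, -0.6424]  P^+=[0.4061 0.0189; 0.0189 0.5300]
step 2: x^-=[2.6137, -0.6424]  P^-=[0.7002 0.2011; 0.2011 0.7200]  H_jac=[0.0887 0.3608]  S=[0.2721]  K=[0.4949; 1.0202]  nu=[-2.4990]  x^+=[1.3769, -3.1920]  P^+=[0.6336 0.0637; 0.0637 0.4368]
step 3: x^-=[0.2917, -3.1920]  P^-=[0.9474 0.2142; 0.2142 0.6268]  H_jac=[0.3107 0.0284]  S=[0.2557]  K=[1.1748; 0.3299]  nu=[-1.3703]  x^+=[-1.3182, -3.6440]  P^+=[0.5945 0.1151; 0.1151 0.5989]

K[0,0] = 1.1748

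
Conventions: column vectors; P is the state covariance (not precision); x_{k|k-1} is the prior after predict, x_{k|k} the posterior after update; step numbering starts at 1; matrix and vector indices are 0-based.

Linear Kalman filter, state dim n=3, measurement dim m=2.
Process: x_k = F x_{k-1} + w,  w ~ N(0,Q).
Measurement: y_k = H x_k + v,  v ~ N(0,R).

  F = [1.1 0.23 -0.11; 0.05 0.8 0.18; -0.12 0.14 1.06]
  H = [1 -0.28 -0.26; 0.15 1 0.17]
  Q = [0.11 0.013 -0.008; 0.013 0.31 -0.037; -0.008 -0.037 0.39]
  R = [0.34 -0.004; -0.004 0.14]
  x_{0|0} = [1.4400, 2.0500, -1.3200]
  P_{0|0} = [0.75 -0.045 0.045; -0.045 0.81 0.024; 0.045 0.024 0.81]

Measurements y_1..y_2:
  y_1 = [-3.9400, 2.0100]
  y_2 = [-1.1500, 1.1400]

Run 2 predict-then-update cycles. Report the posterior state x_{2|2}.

step 1: x^-=[2.2007, 1.4744, -1.2850]  P^-=[1.0353 0.1547 -0.1225; 0.1547 0.8606 0.2301; -0.1225 0.2301 1.3240]  S=[1.5428 -0.0869; -0.0869 1.1806]  K=[0.6802 0.2950; -0.0509 0.7780; -0.3248 0.3461]  nu=[-6.0620, 0.4239]  x^+=[-1.7976, 2.1129, 0.8307]  P^+=[0.2536 -0.0182 0.1100; -0.0182 0.1351 -0.1368; 0.1100 -0.1368 1.0003]
step 2: x^-=[-1.5828, 1.7499, 1.3920]  P^-=[0.4072 0.0434 -0.0576; 0.0434 0.3906 0.0531; -0.0576 0.0531 1.4522]  S=[0.8894 -0.0988; -0.0988 0.6099]  K=[0.4871 0.2341; -0.0160 0.6634; -0.4613 0.4029]  nu=[1.2847, -0.6092]  x^+=[-1.0997, 1.3252, 0.5540]  P^+=[0.1853 -0.0128 0.0934; -0.0128 0.1199 -0.1474; 0.0934 -0.1474 1.1272]

x_post = [-1.0997, 1.3252, 0.5540]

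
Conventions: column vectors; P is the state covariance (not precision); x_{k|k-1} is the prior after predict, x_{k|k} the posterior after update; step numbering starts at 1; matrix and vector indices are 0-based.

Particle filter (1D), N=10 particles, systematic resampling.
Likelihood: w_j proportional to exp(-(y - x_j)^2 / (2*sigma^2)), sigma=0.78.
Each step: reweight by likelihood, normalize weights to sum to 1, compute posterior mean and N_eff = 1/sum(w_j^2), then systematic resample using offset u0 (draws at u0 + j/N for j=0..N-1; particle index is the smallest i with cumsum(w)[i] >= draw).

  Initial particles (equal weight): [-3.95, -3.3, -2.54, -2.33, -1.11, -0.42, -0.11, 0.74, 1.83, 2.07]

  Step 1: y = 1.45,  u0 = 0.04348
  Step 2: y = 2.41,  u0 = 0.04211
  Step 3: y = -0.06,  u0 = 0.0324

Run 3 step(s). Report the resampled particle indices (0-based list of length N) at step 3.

resampled_idx = [0, 0, 0, 0, 0, 0, 0, 2, 4, 7]

step 1: w=[0.0000, 0.0000, 0.0000, 0.0000, 0.0019, 0.0228, 0.0547, 0.2671, 0.3589, 0.2947]  mean=1.4467  Neff=3.4426  idx=[6, 7, 7, 7, 8, 8, 8, 9, 9, 9]
step 2: w=[0.0010, 0.0190, 0.0190, 0.0190, 0.1428, 0.1428, 0.1428, 0.1712, 0.1712, 0.1712]  mean=1.8891  Neff=6.6595  idx=[3, 4, 5, 5, 6, 7, 7, 8, 9, 9]
step 3: w=[0.6399, 0.0575, 0.0575, 0.0575, 0.0575, 0.0260, 0.0260, 0.0260, 0.0260, 0.0260]  mean=1.1637  Neff=2.3467  idx=[0, 0, 0, 0, 0, 0, 0, 2, 4, 7]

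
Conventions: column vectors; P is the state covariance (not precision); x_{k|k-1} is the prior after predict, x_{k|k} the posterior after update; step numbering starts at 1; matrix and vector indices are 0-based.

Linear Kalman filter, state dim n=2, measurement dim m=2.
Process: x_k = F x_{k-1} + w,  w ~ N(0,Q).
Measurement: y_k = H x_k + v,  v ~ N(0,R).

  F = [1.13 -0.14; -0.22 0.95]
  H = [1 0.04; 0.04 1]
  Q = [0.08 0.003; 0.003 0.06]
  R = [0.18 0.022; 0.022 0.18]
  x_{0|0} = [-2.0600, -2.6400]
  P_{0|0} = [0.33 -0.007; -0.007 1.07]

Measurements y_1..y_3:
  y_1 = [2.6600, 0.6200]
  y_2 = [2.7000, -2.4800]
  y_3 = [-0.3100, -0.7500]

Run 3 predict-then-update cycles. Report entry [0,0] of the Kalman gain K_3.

K[0,0] = 0.5429

step 1: x^-=[-1.9582, -2.0548]  P^-=[0.5246 -0.2291; -0.2291 1.0446]  S=[0.6879 -0.1447; -0.1447 1.2071]  K=[0.7314 -0.0847; -0.0942 0.8465]  nu=[4.7004, 2.7531]  x^+=[1.2464, -0.1673]  P^+=[0.1300 -0.0044; -0.0044 0.1505]
step 2: x^-=[1.4319, -0.4331]  P^-=[0.2503 -0.0541; -0.0541 0.2039]  S=[0.4263 -0.0141; -0.0141 0.3800]  K=[0.5789 -0.0947; -0.0905 0.5276]  nu=[1.2854, -2.1041]  x^+=[2.3753, -1.6595]  P^+=[0.1025 -0.0084; -0.0084 0.0933]
step 3: x^-=[2.9165, -2.0991]  P^-=[0.2153 -0.0442; -0.0442 0.1527]  S=[0.3920 -0.0075; -0.0075 0.3295]  K=[0.5429 -0.0955; -0.0883 0.4560]  nu=[-3.1425, 1.2325]  x^+=[1.0927, -1.2595]  P^+=[0.0960 -0.0091; -0.0091 0.0805]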